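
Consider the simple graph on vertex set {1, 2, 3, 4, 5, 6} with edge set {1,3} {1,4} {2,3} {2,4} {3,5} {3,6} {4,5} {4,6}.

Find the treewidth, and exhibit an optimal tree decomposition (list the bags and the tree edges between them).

Treewidth 2.
One optimal decomposition is:
Bags: B1 = {1, 3, 4}  B2 = {2, 3, 4}  B3 = {3, 4, 6}  B4 = {3, 4, 5}
Tree: B1–B2, B2–B3, B3–B4

Each bag holds 3 vertices, so the decomposition has width 2, which upper-bounds the treewidth. Since 1–4–2–3–1 is a cycle in G, G is not acyclic. Forests are exactly the graphs of treewidth ≤ 1, so tw(G) ≥ 2. Therefore the treewidth is 2.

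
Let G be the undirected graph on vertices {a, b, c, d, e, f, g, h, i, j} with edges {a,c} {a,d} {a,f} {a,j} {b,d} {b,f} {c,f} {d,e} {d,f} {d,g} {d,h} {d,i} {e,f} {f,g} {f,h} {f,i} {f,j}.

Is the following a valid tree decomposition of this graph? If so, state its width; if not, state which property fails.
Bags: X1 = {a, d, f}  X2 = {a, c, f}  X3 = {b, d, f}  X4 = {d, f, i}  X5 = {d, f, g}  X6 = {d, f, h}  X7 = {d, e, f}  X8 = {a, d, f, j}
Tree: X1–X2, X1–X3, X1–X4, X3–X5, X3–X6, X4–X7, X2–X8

A tree decomposition must satisfy three properties: every vertex lies in some bag; for every edge, both endpoints lie together in some bag; and for every vertex, the bags containing it form a connected subtree. Here bags containing vertex d are not connected in the tree, so the decomposition is invalid.

No — bags containing vertex d are not connected in the tree.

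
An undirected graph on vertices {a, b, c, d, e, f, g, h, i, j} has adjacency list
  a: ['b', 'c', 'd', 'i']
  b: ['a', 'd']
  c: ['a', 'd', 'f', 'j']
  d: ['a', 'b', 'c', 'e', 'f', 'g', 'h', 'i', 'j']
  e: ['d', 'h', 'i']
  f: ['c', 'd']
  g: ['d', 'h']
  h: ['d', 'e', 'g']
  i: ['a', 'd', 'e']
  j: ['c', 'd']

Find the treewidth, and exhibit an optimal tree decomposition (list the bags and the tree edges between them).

Every bag has size at most 3, so the width is 3 − 1 = 2 and tw(G) ≤ 2. For the lower bound, the 3 vertices {d, g, h} are pairwise adjacent, and any tree decomposition puts a clique entirely inside one bag — forcing width ≥ 2. The upper and lower bounds meet at 2, so that is the treewidth.

Treewidth 2.
One optimal decomposition is:
Bags: B1 = {a, b, d}  B2 = {a, d, i}  B3 = {a, c, d}  B4 = {d, e, i}  B5 = {c, d, f}  B6 = {d, e, h}  B7 = {c, d, j}  B8 = {d, g, h}
Tree: B1–B2, B1–B3, B2–B4, B3–B5, B4–B6, B3–B7, B6–B8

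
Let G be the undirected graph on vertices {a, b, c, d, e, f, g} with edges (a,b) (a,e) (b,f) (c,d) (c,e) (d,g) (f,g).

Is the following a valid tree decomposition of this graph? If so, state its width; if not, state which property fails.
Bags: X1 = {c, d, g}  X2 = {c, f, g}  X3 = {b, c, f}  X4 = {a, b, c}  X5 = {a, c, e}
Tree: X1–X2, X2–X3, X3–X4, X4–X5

Yes; width 2.

Vertex coverage: the bags together contain {a, b, c, d, e, f, g}, the full vertex set. Edge coverage: each edge of G has both endpoints in at least one bag. Running intersection: for every vertex, the bags containing it form a connected subtree. All three properties hold, so this is a valid tree decomposition of width max|bag| − 1 = 2, and hence tw(G) ≤ 2.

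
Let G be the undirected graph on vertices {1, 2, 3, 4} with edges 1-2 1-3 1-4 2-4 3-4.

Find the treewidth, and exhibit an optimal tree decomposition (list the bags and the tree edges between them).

Treewidth 2.
One optimal decomposition is:
Bags: B1 = {1, 2, 4}  B2 = {1, 3, 4}
Tree: B1–B2

Every bag has size at most 3, so the width is 3 − 1 = 2 and tw(G) ≤ 2. For the lower bound, the 3 vertices {1, 2, 4} are pairwise adjacent, and any tree decomposition puts a clique entirely inside one bag — forcing width ≥ 2. Therefore the treewidth is 2.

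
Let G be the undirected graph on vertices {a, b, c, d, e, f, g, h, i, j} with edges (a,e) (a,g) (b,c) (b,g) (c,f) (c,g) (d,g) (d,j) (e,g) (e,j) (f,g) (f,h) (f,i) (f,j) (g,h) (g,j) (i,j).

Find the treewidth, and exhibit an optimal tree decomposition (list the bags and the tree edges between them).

Each bag holds 3 vertices, so the decomposition has width 2, which upper-bounds the treewidth. On the other hand G contains the 3-clique {d, g, j}. A clique must lie in a single bag of any decomposition, so no decomposition can have width below 2. Therefore the treewidth is 2.

Treewidth 2.
One such decomposition:
Bags: B1 = {f, g, j}  B2 = {c, f, g}  B3 = {e, g, j}  B4 = {a, e, g}  B5 = {f, i, j}  B6 = {f, g, h}  B7 = {d, g, j}  B8 = {b, c, g}
Tree: B1–B2, B1–B3, B3–B4, B1–B5, B2–B6, B1–B7, B2–B8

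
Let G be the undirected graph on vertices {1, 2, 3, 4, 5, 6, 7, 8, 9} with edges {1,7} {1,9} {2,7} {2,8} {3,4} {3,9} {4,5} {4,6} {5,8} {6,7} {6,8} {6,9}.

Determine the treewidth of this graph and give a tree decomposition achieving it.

Every bag has size at most 4, so the width is 4 − 1 = 3 and tw(G) ≤ 3. For the lower bound: the 4 vertex sets {3,4,5}, {8}, {6}, {1,2,7,9} are disjoint, each induces a connected subgraph, and every pair is joined by at least one edge of G. Contracting each set to a single vertex therefore yields K_{4} as a minor, and since treewidth is minor-monotone, tw(G) ≥ tw(K_{4}) = 3. Hence tw(G) = 3 exactly.

Treewidth 3.
One optimal decomposition is:
Bags: B1 = {3, 4, 5, 8}  B2 = {3, 4, 6, 8}  B3 = {3, 6, 8, 9}  B4 = {2, 6, 8, 9}  B5 = {2, 6, 7, 9}  B6 = {1, 2, 7, 9}
Tree: B1–B2, B2–B3, B3–B4, B4–B5, B5–B6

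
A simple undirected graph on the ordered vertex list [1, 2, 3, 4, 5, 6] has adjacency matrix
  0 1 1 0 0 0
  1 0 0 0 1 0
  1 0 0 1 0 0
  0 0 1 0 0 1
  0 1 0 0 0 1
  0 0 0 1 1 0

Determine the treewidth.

A width-2 tree decomposition is:
Bags: B1 = {1, 3, 4}  B2 = {1, 4, 6}  B3 = {1, 5, 6}  B4 = {1, 2, 5}
Tree: B1–B2, B2–B3, B3–B4
Each bag holds 3 vertices, so the decomposition has width 2, which upper-bounds the treewidth. The edges 1–3–4–6–5–2–1 form a cycle, so G is not a tree and its treewidth is at least 2. The upper and lower bounds meet at 2, so that is the treewidth.

2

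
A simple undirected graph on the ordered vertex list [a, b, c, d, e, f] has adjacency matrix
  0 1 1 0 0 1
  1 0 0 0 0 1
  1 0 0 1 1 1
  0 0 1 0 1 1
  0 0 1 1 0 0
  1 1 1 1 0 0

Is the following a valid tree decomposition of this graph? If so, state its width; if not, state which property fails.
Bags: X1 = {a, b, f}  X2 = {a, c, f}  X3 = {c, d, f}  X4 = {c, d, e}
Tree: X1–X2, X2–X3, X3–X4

Yes; width 2.

Checking the three conditions: (i) the bags cover all of {a, b, c, d, e, f}; (ii) for each edge, some bag contains both endpoints; (iii) the bags containing any fixed vertex form a subtree. All hold, so the decomposition is valid with width 3 − 1 = 2.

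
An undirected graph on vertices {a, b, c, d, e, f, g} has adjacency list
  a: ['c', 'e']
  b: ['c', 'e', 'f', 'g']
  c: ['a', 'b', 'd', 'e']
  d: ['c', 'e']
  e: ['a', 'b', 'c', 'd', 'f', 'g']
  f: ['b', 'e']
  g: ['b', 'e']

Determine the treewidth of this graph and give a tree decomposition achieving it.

Treewidth 2.
Bags: B1 = {b, e, g}  B2 = {b, e, f}  B3 = {b, c, e}  B4 = {c, d, e}  B5 = {a, c, e}
Tree: B1–B2, B2–B3, B3–B4, B4–B5

The largest bag has 3 vertices, giving width 2; this decomposition certifies tw(G) ≤ 2. Conversely, {c, d, e} is a clique of size 3, and the vertices of any clique must share a bag in every tree decomposition; so some bag has ≥ 3 vertices and tw(G) ≥ 2. Therefore the treewidth is 2.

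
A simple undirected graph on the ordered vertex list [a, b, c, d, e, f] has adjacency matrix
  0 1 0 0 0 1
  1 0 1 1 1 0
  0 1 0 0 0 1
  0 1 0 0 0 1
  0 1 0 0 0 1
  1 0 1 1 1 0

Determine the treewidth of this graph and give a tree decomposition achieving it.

Treewidth 2.
One optimal decomposition is:
Bags: B1 = {b, c, f}  B2 = {a, b, f}  B3 = {b, e, f}  B4 = {b, d, f}
Tree: B1–B2, B2–B3, B3–B4

Each bag holds 3 vertices, so the decomposition has width 2, which upper-bounds the treewidth. The edges c–b–a–f–c form a cycle, so G is not a tree and its treewidth is at least 2. The upper and lower bounds meet at 2, so that is the treewidth.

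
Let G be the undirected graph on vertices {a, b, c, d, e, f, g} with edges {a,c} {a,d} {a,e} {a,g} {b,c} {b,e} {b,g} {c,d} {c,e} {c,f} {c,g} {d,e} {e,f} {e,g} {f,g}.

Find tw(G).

A width-3 tree decomposition is:
Bags: B1 = {c, e, f, g}  B2 = {a, c, e, g}  B3 = {a, c, d, e}  B4 = {b, c, e, g}
Tree: B1–B2, B2–B3, B1–B4
The largest bag has 4 vertices, giving width 3; this decomposition certifies tw(G) ≤ 3. For the lower bound, the 4 vertices {a, c, d, e} are pairwise adjacent, and any tree decomposition puts a clique entirely inside one bag — forcing width ≥ 3. Combining the bounds, tw(G) = 3.

3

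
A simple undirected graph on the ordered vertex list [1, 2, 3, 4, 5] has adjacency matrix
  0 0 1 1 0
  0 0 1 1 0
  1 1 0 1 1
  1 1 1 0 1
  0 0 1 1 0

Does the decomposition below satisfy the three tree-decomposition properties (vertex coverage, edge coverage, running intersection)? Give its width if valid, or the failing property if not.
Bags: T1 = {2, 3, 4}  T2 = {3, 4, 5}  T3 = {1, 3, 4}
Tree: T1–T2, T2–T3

Yes; width 2.

Checking the three conditions: (i) the bags cover all of {1, 2, 3, 4, 5}; (ii) for each edge, some bag contains both endpoints; (iii) the bags containing any fixed vertex form a subtree. All hold, so the decomposition is valid with width 3 − 1 = 2.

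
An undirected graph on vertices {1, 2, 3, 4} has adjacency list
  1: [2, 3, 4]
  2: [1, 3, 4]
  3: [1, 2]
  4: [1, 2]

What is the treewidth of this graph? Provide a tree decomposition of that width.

Treewidth 2.
One such decomposition:
Bags: B1 = {1, 2, 4}  B2 = {1, 2, 3}
Tree: B1–B2

Every bag has size at most 3, so the width is 3 − 1 = 2 and tw(G) ≤ 2. Conversely, {1, 2, 3} is a clique of size 3, and the vertices of any clique must share a bag in every tree decomposition; so some bag has ≥ 3 vertices and tw(G) ≥ 2. Hence tw(G) = 2 exactly.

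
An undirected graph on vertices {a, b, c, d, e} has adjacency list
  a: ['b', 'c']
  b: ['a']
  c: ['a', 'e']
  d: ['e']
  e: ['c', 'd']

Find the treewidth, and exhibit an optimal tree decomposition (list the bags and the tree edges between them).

The largest bag has 2 vertices, giving width 1; this decomposition certifies tw(G) ≤ 1. Since G has at least one edge (e.g. d–e), it is not an edgeless graph, so tw(G) ≥ 1. Hence tw(G) = 1 exactly.

Treewidth 1.
One optimal decomposition is:
Bags: B1 = {d, e}  B2 = {c, e}  B3 = {a, c}  B4 = {a, b}
Tree: B1–B2, B2–B3, B3–B4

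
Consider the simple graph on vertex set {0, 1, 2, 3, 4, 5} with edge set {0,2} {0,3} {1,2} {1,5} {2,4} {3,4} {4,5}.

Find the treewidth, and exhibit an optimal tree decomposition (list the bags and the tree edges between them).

Every bag has size at most 3, so the width is 3 − 1 = 2 and tw(G) ≤ 2. The edges 0–3–4–2–0 form a cycle, so G is not a tree and its treewidth is at least 2. The upper and lower bounds meet at 2, so that is the treewidth.

Treewidth 2.
One such decomposition:
Bags: B1 = {0, 2, 3}  B2 = {2, 3, 4}  B3 = {1, 2, 4}  B4 = {1, 4, 5}
Tree: B1–B2, B2–B3, B3–B4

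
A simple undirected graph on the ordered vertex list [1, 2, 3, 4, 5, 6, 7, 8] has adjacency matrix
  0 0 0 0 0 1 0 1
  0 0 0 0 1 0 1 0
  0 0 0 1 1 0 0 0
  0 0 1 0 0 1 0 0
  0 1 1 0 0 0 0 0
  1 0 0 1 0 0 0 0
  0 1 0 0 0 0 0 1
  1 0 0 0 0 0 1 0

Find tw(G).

A width-2 tree decomposition is:
Bags: B1 = {3, 4, 5}  B2 = {4, 5, 6}  B3 = {1, 5, 6}  B4 = {1, 5, 8}  B5 = {5, 7, 8}  B6 = {2, 5, 7}
Tree: B1–B2, B2–B3, B3–B4, B4–B5, B5–B6
Every bag has size at most 3, so the width is 3 − 1 = 2 and tw(G) ≤ 2. The edges 5–3–4–6–1–8–7–2–5 form a cycle, so G is not a tree and its treewidth is at least 2. The upper and lower bounds meet at 2, so that is the treewidth.

2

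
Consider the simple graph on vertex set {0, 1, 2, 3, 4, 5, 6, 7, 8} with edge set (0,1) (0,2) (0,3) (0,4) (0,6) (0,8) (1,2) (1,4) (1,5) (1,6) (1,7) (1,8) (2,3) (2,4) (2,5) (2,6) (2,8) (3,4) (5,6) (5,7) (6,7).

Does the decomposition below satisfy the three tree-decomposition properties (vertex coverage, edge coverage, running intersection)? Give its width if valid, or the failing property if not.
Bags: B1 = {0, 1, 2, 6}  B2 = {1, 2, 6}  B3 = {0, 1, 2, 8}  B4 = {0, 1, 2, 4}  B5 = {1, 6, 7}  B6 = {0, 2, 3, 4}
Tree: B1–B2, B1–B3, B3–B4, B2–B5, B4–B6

No — vertex 5 appears in no bag.

A tree decomposition must satisfy three properties: every vertex lies in some bag; for every edge, both endpoints lie together in some bag; and for every vertex, the bags containing it form a connected subtree. Here vertex 5 appears in no bag, so the decomposition is invalid.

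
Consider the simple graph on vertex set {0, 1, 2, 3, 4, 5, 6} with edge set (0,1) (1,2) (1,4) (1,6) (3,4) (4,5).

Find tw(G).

A width-1 tree decomposition is:
Bags: B1 = {4, 5}  B2 = {1, 4}  B3 = {0, 1}  B4 = {1, 6}  B5 = {3, 4}  B6 = {1, 2}
Tree: B1–B2, B2–B3, B3–B4, B2–B5, B3–B6
Each bag holds 2 vertices, so the decomposition has width 1, which upper-bounds the treewidth. Since G has at least one edge (e.g. 5–4), it is not an edgeless graph, so tw(G) ≥ 1. Combining the bounds, tw(G) = 1.

1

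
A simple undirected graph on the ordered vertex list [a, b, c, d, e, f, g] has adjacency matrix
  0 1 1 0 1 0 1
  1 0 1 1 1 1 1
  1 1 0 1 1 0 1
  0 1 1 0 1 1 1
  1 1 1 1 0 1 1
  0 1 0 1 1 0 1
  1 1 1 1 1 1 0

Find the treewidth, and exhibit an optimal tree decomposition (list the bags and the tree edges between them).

Each bag holds 5 vertices, so the decomposition has width 4, which upper-bounds the treewidth. On the other hand G contains the 5-clique {b, c, d, e, g}. A clique must lie in a single bag of any decomposition, so no decomposition can have width below 4. Combining the bounds, tw(G) = 4.

Treewidth 4.
Bags: B1 = {b, c, d, e, g}  B2 = {a, b, c, e, g}  B3 = {b, d, e, f, g}
Tree: B1–B2, B1–B3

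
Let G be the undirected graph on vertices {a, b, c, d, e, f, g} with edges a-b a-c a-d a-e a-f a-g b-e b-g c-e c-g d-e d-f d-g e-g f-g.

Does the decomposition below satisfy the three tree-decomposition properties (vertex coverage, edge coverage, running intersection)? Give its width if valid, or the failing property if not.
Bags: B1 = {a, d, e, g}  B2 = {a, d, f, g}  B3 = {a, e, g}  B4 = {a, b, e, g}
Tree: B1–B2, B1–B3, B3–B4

No — vertex c appears in no bag.

A tree decomposition must satisfy three properties: every vertex lies in some bag; for every edge, both endpoints lie together in some bag; and for every vertex, the bags containing it form a connected subtree. Here vertex c appears in no bag, so the decomposition is invalid.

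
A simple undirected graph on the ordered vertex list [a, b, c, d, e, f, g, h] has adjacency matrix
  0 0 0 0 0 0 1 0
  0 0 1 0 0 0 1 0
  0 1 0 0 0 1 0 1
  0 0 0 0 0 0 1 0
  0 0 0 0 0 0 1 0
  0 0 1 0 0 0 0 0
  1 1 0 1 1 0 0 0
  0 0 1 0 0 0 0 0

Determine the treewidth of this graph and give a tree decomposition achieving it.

Treewidth 1.
One optimal decomposition is:
Bags: B1 = {b, g}  B2 = {b, c}  B3 = {e, g}  B4 = {c, h}  B5 = {d, g}  B6 = {c, f}  B7 = {a, g}
Tree: B1–B2, B1–B3, B2–B4, B1–B5, B4–B6, B1–B7

The largest bag has 2 vertices, giving width 1; this decomposition certifies tw(G) ≤ 1. Any graph with an edge has treewidth ≥ 1, and G has the edge g–b. Hence tw(G) = 1 exactly.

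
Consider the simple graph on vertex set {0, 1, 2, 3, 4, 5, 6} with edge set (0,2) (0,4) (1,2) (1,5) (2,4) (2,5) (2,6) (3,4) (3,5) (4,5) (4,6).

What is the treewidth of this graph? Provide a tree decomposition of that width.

Treewidth 2.
Bags: B1 = {2, 4, 5}  B2 = {0, 2, 4}  B3 = {2, 4, 6}  B4 = {3, 4, 5}  B5 = {1, 2, 5}
Tree: B1–B2, B2–B3, B1–B4, B1–B5

The largest bag has 3 vertices, giving width 2; this decomposition certifies tw(G) ≤ 2. On the other hand G contains the 3-clique {1, 2, 5}. A clique must lie in a single bag of any decomposition, so no decomposition can have width below 2. The upper and lower bounds meet at 2, so that is the treewidth.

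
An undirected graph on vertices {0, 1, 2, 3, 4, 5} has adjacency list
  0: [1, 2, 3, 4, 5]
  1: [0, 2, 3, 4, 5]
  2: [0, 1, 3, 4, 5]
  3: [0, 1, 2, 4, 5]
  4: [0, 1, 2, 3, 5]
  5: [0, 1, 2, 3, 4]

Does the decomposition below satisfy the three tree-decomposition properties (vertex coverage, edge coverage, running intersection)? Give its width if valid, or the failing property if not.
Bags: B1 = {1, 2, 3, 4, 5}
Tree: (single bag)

No — vertex 0 appears in no bag.

A tree decomposition must satisfy three properties: every vertex lies in some bag; for every edge, both endpoints lie together in some bag; and for every vertex, the bags containing it form a connected subtree. Here vertex 0 appears in no bag, so the decomposition is invalid.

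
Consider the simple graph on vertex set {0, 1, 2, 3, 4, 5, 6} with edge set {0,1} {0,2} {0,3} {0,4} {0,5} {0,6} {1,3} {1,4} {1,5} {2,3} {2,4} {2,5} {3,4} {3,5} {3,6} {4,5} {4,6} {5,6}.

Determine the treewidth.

4

A width-4 tree decomposition is:
Bags: B1 = {0, 2, 3, 4, 5}  B2 = {0, 1, 3, 4, 5}  B3 = {0, 3, 4, 5, 6}
Tree: B1–B2, B1–B3
The largest bag has 5 vertices, giving width 4; this decomposition certifies tw(G) ≤ 4. Conversely, {0, 1, 3, 4, 5} is a clique of size 5, and the vertices of any clique must share a bag in every tree decomposition; so some bag has ≥ 5 vertices and tw(G) ≥ 4. The upper and lower bounds meet at 4, so that is the treewidth.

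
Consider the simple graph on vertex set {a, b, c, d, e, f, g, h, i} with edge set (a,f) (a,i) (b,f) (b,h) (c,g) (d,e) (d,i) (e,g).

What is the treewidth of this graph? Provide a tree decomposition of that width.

Treewidth 1.
One optimal decomposition is:
Bags: B1 = {c, g}  B2 = {e, g}  B3 = {d, e}  B4 = {d, i}  B5 = {a, i}  B6 = {a, f}  B7 = {b, f}  B8 = {b, h}
Tree: B1–B2, B2–B3, B3–B4, B4–B5, B5–B6, B6–B7, B7–B8

Each bag holds 2 vertices, so the decomposition has width 1, which upper-bounds the treewidth. Any graph with an edge has treewidth ≥ 1, and G has the edge c–g. Therefore the treewidth is 1.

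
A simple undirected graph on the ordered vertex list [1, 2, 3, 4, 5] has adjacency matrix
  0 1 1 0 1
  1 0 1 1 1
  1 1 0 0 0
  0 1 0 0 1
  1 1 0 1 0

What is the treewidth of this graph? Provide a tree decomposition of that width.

The largest bag has 3 vertices, giving width 2; this decomposition certifies tw(G) ≤ 2. For the lower bound, the 3 vertices {1, 2, 3} are pairwise adjacent, and any tree decomposition puts a clique entirely inside one bag — forcing width ≥ 2. Hence tw(G) = 2 exactly.

Treewidth 2.
One optimal decomposition is:
Bags: B1 = {1, 2, 5}  B2 = {2, 4, 5}  B3 = {1, 2, 3}
Tree: B1–B2, B1–B3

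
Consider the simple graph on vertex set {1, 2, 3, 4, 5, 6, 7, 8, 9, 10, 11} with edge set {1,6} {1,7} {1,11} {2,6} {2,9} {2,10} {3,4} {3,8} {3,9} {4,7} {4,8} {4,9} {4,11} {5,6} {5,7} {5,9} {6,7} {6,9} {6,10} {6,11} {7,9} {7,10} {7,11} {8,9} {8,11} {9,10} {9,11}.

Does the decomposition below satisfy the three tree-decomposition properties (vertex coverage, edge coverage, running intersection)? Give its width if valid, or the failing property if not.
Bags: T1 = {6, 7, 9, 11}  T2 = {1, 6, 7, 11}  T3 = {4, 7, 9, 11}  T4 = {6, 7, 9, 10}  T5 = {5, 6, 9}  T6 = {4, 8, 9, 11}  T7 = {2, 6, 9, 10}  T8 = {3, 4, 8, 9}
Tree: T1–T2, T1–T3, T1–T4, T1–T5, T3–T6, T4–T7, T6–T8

A tree decomposition must satisfy three properties: every vertex lies in some bag; for every edge, both endpoints lie together in some bag; and for every vertex, the bags containing it form a connected subtree. Here edge (7,5) lies in no bag, so the decomposition is invalid.

No — edge (7,5) lies in no bag.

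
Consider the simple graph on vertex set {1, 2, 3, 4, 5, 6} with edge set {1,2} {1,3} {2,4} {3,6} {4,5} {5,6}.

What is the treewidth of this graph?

2

A width-2 tree decomposition is:
Bags: B1 = {3, 5, 6}  B2 = {1, 3, 5}  B3 = {1, 2, 5}  B4 = {2, 4, 5}
Tree: B1–B2, B2–B3, B3–B4
Each bag holds 3 vertices, so the decomposition has width 2, which upper-bounds the treewidth. Since 5–6–3–1–2–4–5 is a cycle in G, G is not acyclic. Forests are exactly the graphs of treewidth ≤ 1, so tw(G) ≥ 2. Therefore the treewidth is 2.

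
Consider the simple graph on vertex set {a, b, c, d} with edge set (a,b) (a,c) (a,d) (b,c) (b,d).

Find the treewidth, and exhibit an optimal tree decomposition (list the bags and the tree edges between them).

Treewidth 2.
Bags: B1 = {a, b, d}  B2 = {a, b, c}
Tree: B1–B2

Every bag has size at most 3, so the width is 3 − 1 = 2 and tw(G) ≤ 2. Conversely, {a, b, d} is a clique of size 3, and the vertices of any clique must share a bag in every tree decomposition; so some bag has ≥ 3 vertices and tw(G) ≥ 2. Therefore the treewidth is 2.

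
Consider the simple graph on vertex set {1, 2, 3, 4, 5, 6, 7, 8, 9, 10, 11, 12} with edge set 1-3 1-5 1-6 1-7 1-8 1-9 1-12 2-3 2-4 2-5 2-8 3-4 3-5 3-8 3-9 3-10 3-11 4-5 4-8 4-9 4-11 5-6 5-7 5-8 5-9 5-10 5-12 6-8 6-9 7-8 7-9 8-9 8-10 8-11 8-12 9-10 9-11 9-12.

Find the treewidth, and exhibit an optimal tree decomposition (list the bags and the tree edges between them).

Treewidth 4.
One optimal decomposition is:
Bags: B1 = {1, 3, 5, 8, 9}  B2 = {3, 5, 8, 9, 10}  B3 = {1, 5, 8, 9, 12}  B4 = {3, 4, 5, 8, 9}  B5 = {1, 5, 6, 8, 9}  B6 = {3, 4, 8, 9, 11}  B7 = {1, 5, 7, 8, 9}  B8 = {2, 3, 4, 5, 8}
Tree: B1–B2, B1–B3, B2–B4, B1–B5, B4–B6, B5–B7, B4–B8

Each bag holds 5 vertices, so the decomposition has width 4, which upper-bounds the treewidth. For the lower bound, the 5 vertices {3, 4, 8, 9, 11} are pairwise adjacent, and any tree decomposition puts a clique entirely inside one bag — forcing width ≥ 4. The upper and lower bounds meet at 4, so that is the treewidth.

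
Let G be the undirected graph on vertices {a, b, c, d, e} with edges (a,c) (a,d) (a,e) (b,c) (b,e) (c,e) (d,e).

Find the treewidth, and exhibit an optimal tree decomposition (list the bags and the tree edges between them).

Treewidth 2.
One such decomposition:
Bags: B1 = {a, c, e}  B2 = {b, c, e}  B3 = {a, d, e}
Tree: B1–B2, B1–B3

Every bag has size at most 3, so the width is 3 − 1 = 2 and tw(G) ≤ 2. Conversely, {a, d, e} is a clique of size 3, and the vertices of any clique must share a bag in every tree decomposition; so some bag has ≥ 3 vertices and tw(G) ≥ 2. Therefore the treewidth is 2.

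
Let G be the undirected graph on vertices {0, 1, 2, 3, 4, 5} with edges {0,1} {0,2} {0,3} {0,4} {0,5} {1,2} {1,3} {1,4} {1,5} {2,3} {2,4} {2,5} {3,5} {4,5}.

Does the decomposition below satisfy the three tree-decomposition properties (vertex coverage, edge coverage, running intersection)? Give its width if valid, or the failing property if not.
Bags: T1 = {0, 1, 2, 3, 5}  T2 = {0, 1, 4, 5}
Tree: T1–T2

A tree decomposition must satisfy three properties: every vertex lies in some bag; for every edge, both endpoints lie together in some bag; and for every vertex, the bags containing it form a connected subtree. Here edge (2,4) lies in no bag, so the decomposition is invalid.

No — edge (2,4) lies in no bag.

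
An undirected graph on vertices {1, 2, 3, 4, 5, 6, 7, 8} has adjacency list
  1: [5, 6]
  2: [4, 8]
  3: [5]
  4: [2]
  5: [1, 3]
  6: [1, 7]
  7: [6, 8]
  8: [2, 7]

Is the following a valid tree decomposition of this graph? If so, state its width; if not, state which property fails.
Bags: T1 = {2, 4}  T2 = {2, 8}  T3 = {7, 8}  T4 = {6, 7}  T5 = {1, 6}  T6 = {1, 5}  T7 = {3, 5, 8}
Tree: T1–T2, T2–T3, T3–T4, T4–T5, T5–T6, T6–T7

A tree decomposition must satisfy three properties: every vertex lies in some bag; for every edge, both endpoints lie together in some bag; and for every vertex, the bags containing it form a connected subtree. Here bags containing vertex 8 are not connected in the tree, so the decomposition is invalid.

No — bags containing vertex 8 are not connected in the tree.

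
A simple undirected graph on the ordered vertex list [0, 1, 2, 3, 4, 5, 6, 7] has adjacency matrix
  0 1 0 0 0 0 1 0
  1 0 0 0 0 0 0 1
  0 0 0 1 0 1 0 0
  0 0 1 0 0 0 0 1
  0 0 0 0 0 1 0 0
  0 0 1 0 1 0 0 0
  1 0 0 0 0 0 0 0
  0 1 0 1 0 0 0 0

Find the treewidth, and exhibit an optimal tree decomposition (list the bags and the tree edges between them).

Treewidth 1.
One such decomposition:
Bags: B1 = {0, 6}  B2 = {0, 1}  B3 = {1, 7}  B4 = {3, 7}  B5 = {2, 3}  B6 = {2, 5}  B7 = {4, 5}
Tree: B1–B2, B2–B3, B3–B4, B4–B5, B5–B6, B6–B7

The largest bag has 2 vertices, giving width 1; this decomposition certifies tw(G) ≤ 1. Since G has at least one edge (e.g. 6–0), it is not an edgeless graph, so tw(G) ≥ 1. Hence tw(G) = 1 exactly.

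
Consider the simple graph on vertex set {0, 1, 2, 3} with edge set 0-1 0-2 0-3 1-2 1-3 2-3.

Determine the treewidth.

A width-3 tree decomposition is:
Bags: B1 = {0, 1, 2, 3}
Tree: (single bag)
A single bag containing all 4 vertices is trivially a valid decomposition of width 3. Conversely, {0, 1, 2, 3} is a clique of size 4, and the vertices of any clique must share a bag in every tree decomposition; so some bag has ≥ 4 vertices and tw(G) ≥ 3. The upper and lower bounds meet at 3, so that is the treewidth.

3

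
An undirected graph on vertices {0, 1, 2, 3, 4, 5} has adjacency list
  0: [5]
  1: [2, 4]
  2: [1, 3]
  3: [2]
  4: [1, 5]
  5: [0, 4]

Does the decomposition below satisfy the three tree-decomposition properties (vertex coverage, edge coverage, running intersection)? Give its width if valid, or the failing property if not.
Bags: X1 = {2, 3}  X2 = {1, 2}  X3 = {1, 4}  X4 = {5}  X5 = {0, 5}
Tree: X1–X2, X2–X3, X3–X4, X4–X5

No — edge (4,5) lies in no bag.

A tree decomposition must satisfy three properties: every vertex lies in some bag; for every edge, both endpoints lie together in some bag; and for every vertex, the bags containing it form a connected subtree. Here edge (4,5) lies in no bag, so the decomposition is invalid.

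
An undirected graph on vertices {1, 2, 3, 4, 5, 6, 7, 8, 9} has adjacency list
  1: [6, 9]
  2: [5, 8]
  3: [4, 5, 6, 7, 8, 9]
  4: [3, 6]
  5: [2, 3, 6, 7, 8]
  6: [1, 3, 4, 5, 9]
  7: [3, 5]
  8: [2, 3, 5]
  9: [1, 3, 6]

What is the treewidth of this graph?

2

A width-2 tree decomposition is:
Bags: B1 = {3, 4, 6}  B2 = {3, 6, 9}  B3 = {3, 5, 6}  B4 = {3, 5, 8}  B5 = {3, 5, 7}  B6 = {2, 5, 8}  B7 = {1, 6, 9}
Tree: B1–B2, B2–B3, B3–B4, B4–B5, B4–B6, B2–B7
Each bag holds 3 vertices, so the decomposition has width 2, which upper-bounds the treewidth. For the lower bound, the 3 vertices {1, 6, 9} are pairwise adjacent, and any tree decomposition puts a clique entirely inside one bag — forcing width ≥ 2. The upper and lower bounds meet at 2, so that is the treewidth.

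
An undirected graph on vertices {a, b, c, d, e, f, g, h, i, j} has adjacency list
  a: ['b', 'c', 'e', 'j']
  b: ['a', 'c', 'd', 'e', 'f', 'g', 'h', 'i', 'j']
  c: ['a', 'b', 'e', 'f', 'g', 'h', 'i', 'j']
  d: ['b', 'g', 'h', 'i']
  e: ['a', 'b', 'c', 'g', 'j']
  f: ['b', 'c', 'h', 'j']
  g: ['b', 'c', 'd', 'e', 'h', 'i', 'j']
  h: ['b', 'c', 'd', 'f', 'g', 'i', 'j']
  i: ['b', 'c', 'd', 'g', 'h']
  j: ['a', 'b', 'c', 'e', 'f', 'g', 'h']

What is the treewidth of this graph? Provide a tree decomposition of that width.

The largest bag has 5 vertices, giving width 4; this decomposition certifies tw(G) ≤ 4. For the lower bound, the 5 vertices {b, d, g, h, i} are pairwise adjacent, and any tree decomposition puts a clique entirely inside one bag — forcing width ≥ 4. Hence tw(G) = 4 exactly.

Treewidth 4.
One such decomposition:
Bags: B1 = {b, c, g, h, j}  B2 = {b, c, f, h, j}  B3 = {b, c, g, h, i}  B4 = {b, c, e, g, j}  B5 = {b, d, g, h, i}  B6 = {a, b, c, e, j}
Tree: B1–B2, B1–B3, B1–B4, B3–B5, B4–B6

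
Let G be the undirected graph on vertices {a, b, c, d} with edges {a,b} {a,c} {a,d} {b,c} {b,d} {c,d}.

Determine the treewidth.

A width-3 tree decomposition is:
Bags: B1 = {a, b, c, d}
Tree: (single bag)
A single bag containing all 4 vertices is trivially a valid decomposition of width 3. On the other hand G contains the 4-clique {a, b, c, d}. A clique must lie in a single bag of any decomposition, so no decomposition can have width below 3. The upper and lower bounds meet at 3, so that is the treewidth.

3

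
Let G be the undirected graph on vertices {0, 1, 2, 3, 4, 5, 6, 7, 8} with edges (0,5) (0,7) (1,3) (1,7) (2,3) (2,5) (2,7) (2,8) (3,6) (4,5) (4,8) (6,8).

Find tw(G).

A width-3 tree decomposition is:
Bags: B1 = {0, 1, 3, 7}  B2 = {0, 2, 3, 7}  B3 = {0, 2, 3, 5}  B4 = {2, 3, 5, 6}  B5 = {2, 5, 6, 8}  B6 = {4, 5, 6, 8}
Tree: B1–B2, B2–B3, B3–B4, B4–B5, B5–B6
Each bag holds 4 vertices, so the decomposition has width 3, which upper-bounds the treewidth. For the lower bound: the 4 vertex sets {0,1,7}, {3}, {2}, {4,5,6,8} are disjoint, each induces a connected subgraph, and every pair is joined by at least one edge of G. Contracting each set to a single vertex therefore yields K_{4} as a minor, and since treewidth is minor-monotone, tw(G) ≥ tw(K_{4}) = 3. Hence tw(G) = 3 exactly.

3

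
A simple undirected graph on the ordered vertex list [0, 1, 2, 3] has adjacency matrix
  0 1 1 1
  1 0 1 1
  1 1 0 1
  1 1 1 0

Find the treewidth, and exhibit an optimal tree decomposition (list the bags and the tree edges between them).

Treewidth 3.
One optimal decomposition is:
Bags: B1 = {0, 1, 2, 3}
Tree: (single bag)

With just one bag of size 4, the width is 4 − 1 = 3, so tw(G) ≤ 3. On the other hand G contains the 4-clique {0, 1, 2, 3}. A clique must lie in a single bag of any decomposition, so no decomposition can have width below 3. Therefore the treewidth is 3.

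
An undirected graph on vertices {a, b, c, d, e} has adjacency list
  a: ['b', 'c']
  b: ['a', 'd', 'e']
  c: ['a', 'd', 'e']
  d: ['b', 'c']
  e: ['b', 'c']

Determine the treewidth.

A width-2 tree decomposition is:
Bags: B1 = {b, c, d}  B2 = {b, c, e}  B3 = {a, b, c}
Tree: B1–B2, B2–B3
Each bag holds 3 vertices, so the decomposition has width 2, which upper-bounds the treewidth. Since b–d–c–e–b is a cycle in G, G is not acyclic. Forests are exactly the graphs of treewidth ≤ 1, so tw(G) ≥ 2. Therefore the treewidth is 2.

2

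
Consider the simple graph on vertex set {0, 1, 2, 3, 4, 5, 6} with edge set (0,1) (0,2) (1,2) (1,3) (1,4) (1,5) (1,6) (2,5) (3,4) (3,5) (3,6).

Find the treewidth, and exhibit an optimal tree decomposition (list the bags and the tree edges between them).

The largest bag has 3 vertices, giving width 2; this decomposition certifies tw(G) ≤ 2. Conversely, {0, 1, 2} is a clique of size 3, and the vertices of any clique must share a bag in every tree decomposition; so some bag has ≥ 3 vertices and tw(G) ≥ 2. The upper and lower bounds meet at 2, so that is the treewidth.

Treewidth 2.
One such decomposition:
Bags: B1 = {1, 3, 4}  B2 = {1, 3, 5}  B3 = {1, 2, 5}  B4 = {0, 1, 2}  B5 = {1, 3, 6}
Tree: B1–B2, B2–B3, B3–B4, B2–B5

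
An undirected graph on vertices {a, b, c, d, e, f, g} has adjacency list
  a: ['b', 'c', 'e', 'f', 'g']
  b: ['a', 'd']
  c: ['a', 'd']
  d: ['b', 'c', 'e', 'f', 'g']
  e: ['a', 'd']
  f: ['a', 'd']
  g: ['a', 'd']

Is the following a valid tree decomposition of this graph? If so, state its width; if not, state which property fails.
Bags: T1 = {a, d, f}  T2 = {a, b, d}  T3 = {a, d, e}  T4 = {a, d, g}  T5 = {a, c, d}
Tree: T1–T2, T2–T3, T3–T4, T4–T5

Vertex coverage: the bags together contain {a, b, c, d, e, f, g}, the full vertex set. Edge coverage: each edge of G has both endpoints in at least one bag. Running intersection: for every vertex, the bags containing it form a connected subtree. All three properties hold, so this is a valid tree decomposition of width max|bag| − 1 = 2, and hence tw(G) ≤ 2.

Yes; width 2.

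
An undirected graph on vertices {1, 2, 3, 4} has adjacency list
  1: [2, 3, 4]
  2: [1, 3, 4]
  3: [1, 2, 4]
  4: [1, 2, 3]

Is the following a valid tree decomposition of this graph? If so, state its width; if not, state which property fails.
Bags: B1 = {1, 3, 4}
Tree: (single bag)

A tree decomposition must satisfy three properties: every vertex lies in some bag; for every edge, both endpoints lie together in some bag; and for every vertex, the bags containing it form a connected subtree. Here vertex 2 appears in no bag, so the decomposition is invalid.

No — vertex 2 appears in no bag.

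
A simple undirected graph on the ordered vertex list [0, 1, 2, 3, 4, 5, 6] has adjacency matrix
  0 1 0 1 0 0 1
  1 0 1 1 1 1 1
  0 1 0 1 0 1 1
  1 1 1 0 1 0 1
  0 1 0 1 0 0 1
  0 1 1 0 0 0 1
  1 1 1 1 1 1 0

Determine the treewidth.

A width-3 tree decomposition is:
Bags: B1 = {1, 3, 4, 6}  B2 = {1, 2, 3, 6}  B3 = {1, 2, 5, 6}  B4 = {0, 1, 3, 6}
Tree: B1–B2, B2–B3, B1–B4
Every bag has size at most 4, so the width is 4 − 1 = 3 and tw(G) ≤ 3. Conversely, {0, 1, 3, 6} is a clique of size 4, and the vertices of any clique must share a bag in every tree decomposition; so some bag has ≥ 4 vertices and tw(G) ≥ 3. The upper and lower bounds meet at 3, so that is the treewidth.

3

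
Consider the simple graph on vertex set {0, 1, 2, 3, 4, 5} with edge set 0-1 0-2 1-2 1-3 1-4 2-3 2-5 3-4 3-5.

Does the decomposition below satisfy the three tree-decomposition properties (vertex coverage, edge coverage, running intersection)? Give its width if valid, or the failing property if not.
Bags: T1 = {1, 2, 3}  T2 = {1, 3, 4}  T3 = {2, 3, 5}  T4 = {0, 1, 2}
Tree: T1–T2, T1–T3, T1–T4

Vertex coverage: the bags together contain {0, 1, 2, 3, 4, 5}, the full vertex set. Edge coverage: each edge of G has both endpoints in at least one bag. Running intersection: for every vertex, the bags containing it form a connected subtree. All three properties hold, so this is a valid tree decomposition of width max|bag| − 1 = 2, and hence tw(G) ≤ 2.

Yes; width 2.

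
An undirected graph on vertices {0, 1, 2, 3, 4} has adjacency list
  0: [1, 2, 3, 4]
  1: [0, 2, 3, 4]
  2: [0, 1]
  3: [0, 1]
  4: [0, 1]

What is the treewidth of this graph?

2

A width-2 tree decomposition is:
Bags: B1 = {0, 1, 4}  B2 = {0, 1, 2}  B3 = {0, 1, 3}
Tree: B1–B2, B1–B3
Every bag has size at most 3, so the width is 3 − 1 = 2 and tw(G) ≤ 2. On the other hand G contains the 3-clique {0, 1, 2}. A clique must lie in a single bag of any decomposition, so no decomposition can have width below 2. Hence tw(G) = 2 exactly.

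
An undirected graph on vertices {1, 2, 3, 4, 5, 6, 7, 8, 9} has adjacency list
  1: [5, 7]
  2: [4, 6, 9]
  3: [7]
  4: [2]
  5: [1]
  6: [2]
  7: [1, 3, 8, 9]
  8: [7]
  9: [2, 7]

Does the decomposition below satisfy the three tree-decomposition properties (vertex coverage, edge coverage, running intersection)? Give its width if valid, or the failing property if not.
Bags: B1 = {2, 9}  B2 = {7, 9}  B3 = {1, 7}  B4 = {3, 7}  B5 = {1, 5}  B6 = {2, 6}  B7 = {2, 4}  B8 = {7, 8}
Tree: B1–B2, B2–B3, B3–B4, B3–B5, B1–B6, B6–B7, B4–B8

Checking the three conditions: (i) the bags cover all of {1, 2, 3, 4, 5, 6, 7, 8, 9}; (ii) for each edge, some bag contains both endpoints; (iii) the bags containing any fixed vertex form a subtree. All hold, so the decomposition is valid with width 2 − 1 = 1.

Yes; width 1.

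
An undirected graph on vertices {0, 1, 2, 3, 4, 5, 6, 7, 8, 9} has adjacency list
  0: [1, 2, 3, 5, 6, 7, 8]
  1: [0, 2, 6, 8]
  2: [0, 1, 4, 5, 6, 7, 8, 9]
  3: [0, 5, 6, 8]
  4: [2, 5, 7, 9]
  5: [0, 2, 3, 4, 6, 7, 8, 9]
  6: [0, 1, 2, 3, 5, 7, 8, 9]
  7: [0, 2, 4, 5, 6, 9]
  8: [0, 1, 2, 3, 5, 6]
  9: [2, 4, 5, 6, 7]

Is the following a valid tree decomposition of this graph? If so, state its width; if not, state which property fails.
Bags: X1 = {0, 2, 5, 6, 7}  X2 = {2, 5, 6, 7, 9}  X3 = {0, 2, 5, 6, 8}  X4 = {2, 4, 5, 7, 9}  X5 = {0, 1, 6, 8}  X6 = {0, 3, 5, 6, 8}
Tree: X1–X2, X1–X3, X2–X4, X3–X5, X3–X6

A tree decomposition must satisfy three properties: every vertex lies in some bag; for every edge, both endpoints lie together in some bag; and for every vertex, the bags containing it form a connected subtree. Here edge (2,1) lies in no bag, so the decomposition is invalid.

No — edge (2,1) lies in no bag.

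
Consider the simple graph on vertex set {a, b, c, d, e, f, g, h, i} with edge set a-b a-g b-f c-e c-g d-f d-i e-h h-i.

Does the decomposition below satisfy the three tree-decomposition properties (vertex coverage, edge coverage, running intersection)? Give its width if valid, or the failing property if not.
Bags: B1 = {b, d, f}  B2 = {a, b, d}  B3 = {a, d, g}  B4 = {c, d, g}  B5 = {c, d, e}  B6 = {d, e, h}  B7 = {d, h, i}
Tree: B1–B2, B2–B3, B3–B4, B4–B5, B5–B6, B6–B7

Yes; width 2.

Vertex coverage: the bags together contain {a, b, c, d, e, f, g, h, i}, the full vertex set. Edge coverage: each edge of G has both endpoints in at least one bag. Running intersection: for every vertex, the bags containing it form a connected subtree. All three properties hold, so this is a valid tree decomposition of width max|bag| − 1 = 2, and hence tw(G) ≤ 2.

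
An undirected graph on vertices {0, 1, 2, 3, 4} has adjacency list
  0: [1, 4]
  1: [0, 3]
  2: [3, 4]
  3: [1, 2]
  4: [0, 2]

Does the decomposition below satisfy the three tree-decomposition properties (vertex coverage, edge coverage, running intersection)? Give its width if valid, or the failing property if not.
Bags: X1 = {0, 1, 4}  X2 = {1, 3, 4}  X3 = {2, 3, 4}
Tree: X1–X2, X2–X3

Yes; width 2.

Vertex coverage: the bags together contain {0, 1, 2, 3, 4}, the full vertex set. Edge coverage: each edge of G has both endpoints in at least one bag. Running intersection: for every vertex, the bags containing it form a connected subtree. All three properties hold, so this is a valid tree decomposition of width max|bag| − 1 = 2, and hence tw(G) ≤ 2.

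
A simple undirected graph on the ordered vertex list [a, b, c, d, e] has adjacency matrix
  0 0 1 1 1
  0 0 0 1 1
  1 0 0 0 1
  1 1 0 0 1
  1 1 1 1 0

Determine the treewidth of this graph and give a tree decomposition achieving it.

Treewidth 2.
One optimal decomposition is:
Bags: B1 = {b, d, e}  B2 = {a, d, e}  B3 = {a, c, e}
Tree: B1–B2, B2–B3

Every bag has size at most 3, so the width is 3 − 1 = 2 and tw(G) ≤ 2. On the other hand G contains the 3-clique {a, d, e}. A clique must lie in a single bag of any decomposition, so no decomposition can have width below 2. Therefore the treewidth is 2.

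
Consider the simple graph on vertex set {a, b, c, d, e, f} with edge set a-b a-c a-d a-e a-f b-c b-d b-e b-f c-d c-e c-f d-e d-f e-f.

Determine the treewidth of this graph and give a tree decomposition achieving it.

With just one bag of size 6, the width is 6 − 1 = 5, so tw(G) ≤ 5. Conversely, {a, b, c, d, e, f} is a clique of size 6, and the vertices of any clique must share a bag in every tree decomposition; so some bag has ≥ 6 vertices and tw(G) ≥ 5. Combining the bounds, tw(G) = 5.

Treewidth 5.
One optimal decomposition is:
Bags: B1 = {a, b, c, d, e, f}
Tree: (single bag)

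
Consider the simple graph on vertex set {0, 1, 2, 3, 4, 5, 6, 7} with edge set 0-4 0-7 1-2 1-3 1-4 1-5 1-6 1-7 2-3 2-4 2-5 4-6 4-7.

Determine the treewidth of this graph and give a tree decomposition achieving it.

Every bag has size at most 3, so the width is 3 − 1 = 2 and tw(G) ≤ 2. On the other hand G contains the 3-clique {0, 4, 7}. A clique must lie in a single bag of any decomposition, so no decomposition can have width below 2. Therefore the treewidth is 2.

Treewidth 2.
One optimal decomposition is:
Bags: B1 = {1, 2, 3}  B2 = {1, 2, 4}  B3 = {1, 4, 6}  B4 = {1, 4, 7}  B5 = {1, 2, 5}  B6 = {0, 4, 7}
Tree: B1–B2, B2–B3, B3–B4, B2–B5, B4–B6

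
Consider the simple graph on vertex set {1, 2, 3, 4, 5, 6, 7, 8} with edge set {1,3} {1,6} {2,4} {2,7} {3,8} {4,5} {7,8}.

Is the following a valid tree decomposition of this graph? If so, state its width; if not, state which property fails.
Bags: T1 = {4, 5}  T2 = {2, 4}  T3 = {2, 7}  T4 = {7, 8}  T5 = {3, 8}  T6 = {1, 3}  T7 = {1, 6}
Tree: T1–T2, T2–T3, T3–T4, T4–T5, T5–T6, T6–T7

Vertex coverage: the bags together contain {1, 2, 3, 4, 5, 6, 7, 8}, the full vertex set. Edge coverage: each edge of G has both endpoints in at least one bag. Running intersection: for every vertex, the bags containing it form a connected subtree. All three properties hold, so this is a valid tree decomposition of width max|bag| − 1 = 1, and hence tw(G) ≤ 1.

Yes; width 1.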